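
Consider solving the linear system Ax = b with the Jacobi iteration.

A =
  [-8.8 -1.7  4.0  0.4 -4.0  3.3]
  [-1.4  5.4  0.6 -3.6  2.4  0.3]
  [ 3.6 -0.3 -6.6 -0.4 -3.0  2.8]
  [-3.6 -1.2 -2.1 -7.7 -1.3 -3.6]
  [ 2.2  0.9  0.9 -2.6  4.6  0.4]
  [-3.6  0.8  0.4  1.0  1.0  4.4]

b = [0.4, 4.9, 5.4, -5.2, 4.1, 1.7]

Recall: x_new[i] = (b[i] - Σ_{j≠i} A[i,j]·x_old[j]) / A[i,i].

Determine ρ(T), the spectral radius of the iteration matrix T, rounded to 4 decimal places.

Diagonal D = diag(-8.8, 5.4, -6.6, -7.7, 4.6, 4.4); L, U strict lower/upper.
Jacobi T = -D⁻¹(L+U): T[0,1] = -(-1.7)/(-8.8) = -0.1932; T[0,0] = 0.
  T[0,:] = [+0.0000, -0.1932, +0.4545, +0.0455, -0.4545, +0.3750]
  T[1,:] = [+0.2593, +0.0000, -0.1111, +0.6667, -0.4444, -0.0556]
  T[2,:] = [+0.5455, -0.0455, +0.0000, -0.0606, -0.4545, +0.4242]
  T[3,:] = [-0.4675, -0.1558, -0.2727, +0.0000, -0.1688, -0.4675]
  T[4,:] = [-0.4783, -0.1957, -0.1957, +0.5652, +0.0000, -0.0870]
  T[5,:] = [+0.8182, -0.1818, -0.0909, -0.2273, -0.2273, +0.0000]
eigenvalue magnitudes: 1.2595, 0.6699, 0.6699, 0.4582, 0.4582, 0.2947.
ρ(T) = max|λ| = 1.2595; 1.2595 > 1: divergent.

1.2595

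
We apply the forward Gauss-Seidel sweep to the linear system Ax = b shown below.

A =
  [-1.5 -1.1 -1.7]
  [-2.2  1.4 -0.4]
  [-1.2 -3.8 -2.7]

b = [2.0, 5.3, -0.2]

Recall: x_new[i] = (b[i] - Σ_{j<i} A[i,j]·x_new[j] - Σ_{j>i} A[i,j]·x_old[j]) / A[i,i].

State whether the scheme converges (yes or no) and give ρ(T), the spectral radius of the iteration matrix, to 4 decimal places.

no, ρ = 1.5171

Diagonal D = diag(-1.5, 1.4, -2.7); L, U strict lower/upper.
Gauss-Seidel: T = -(D+L)⁻¹U, row 0 first, T[0,1] = -(-1.1)/(-1.5) = -0.7333; later rows by forward substitution.
  T[0,:] = [+0.0000, -0.7333, -1.1333]
  T[1,:] = [+0.0000, -1.1524, -1.4952]
  T[2,:] = [+0.0000, +1.9478, +2.6081]
|eigenvalues of T|: 1.5171, 0.0614, 0.0000.
spectral radius ρ = 1.5171; 1.5171 > 1, so it fails to converge.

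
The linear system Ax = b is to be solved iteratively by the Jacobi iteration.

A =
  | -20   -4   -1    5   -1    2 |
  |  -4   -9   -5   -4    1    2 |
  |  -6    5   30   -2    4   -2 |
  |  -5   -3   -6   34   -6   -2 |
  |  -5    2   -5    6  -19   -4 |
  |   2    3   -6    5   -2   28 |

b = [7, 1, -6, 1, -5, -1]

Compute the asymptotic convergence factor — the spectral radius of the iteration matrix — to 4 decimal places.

0.5521

A = D + L + U where D = diag(-20, -9, 30, 34, -19, 28).
T_J = -D⁻¹(L+U): T[3,0] = -(-5)/(34) = +0.1471; T[3,3] = 0.
  T[0,:] = [+0.0000 -0.2000 -0.0500 +0.2500 -0.0500 +0.1000]
  T[1,:] = [-0.4444 +0.0000 -0.5556 -0.4444 +0.1111 +0.2222]
  T[2,:] = [+0.2000 -0.1667 +0.0000 +0.0667 -0.1333 +0.0667]
  T[3,:] = [+0.1471 +0.0882 +0.1765 +0.0000 +0.1765 +0.0588]
  T[4,:] = [-0.2632 +0.1053 -0.2632 +0.3158 +0.0000 -0.2105]
  T[5,:] = [-0.0714 -0.1071 +0.2143 -0.1786 +0.0714 +0.0000]
|eigenvalues of T|: 0.5521, 0.4213, 0.2661, 0.2641, 0.2641, 0.1089.
spectral radius ρ = 0.5521; 0.5521 < 1, so it converges for any x₀.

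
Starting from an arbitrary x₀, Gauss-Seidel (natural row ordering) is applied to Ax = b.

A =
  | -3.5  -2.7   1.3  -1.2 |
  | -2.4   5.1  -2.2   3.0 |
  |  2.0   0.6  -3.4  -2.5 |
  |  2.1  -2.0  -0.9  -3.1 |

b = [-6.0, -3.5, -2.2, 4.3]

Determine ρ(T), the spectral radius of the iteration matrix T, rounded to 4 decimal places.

Write A = D+L+U with D = diag(-3.5, 5.1, -3.4, -3.1).
Gauss-Seidel: T = -(D+L)⁻¹U, row 0 first, T[0,1] = -(-2.7)/(-3.5) = -0.7714; later rows by forward substitution.
  T[0,:] = [+0.0000, -0.7714, +0.3714, -0.3429]
  T[1,:] = [+0.0000, -0.3630, +0.6062, -0.7496]
  T[2,:] = [+0.0000, -0.5178, +0.3255, -1.0693]
  T[3,:] = [+0.0000, -0.1380, -0.2339, +0.5618]
|roots of det(T-λI)|: 0.9167, 0.4252, 0.4252, 0.0000.
ρ = 0.9167; 0.9167 < 1, so it converges for any x₀.

0.9167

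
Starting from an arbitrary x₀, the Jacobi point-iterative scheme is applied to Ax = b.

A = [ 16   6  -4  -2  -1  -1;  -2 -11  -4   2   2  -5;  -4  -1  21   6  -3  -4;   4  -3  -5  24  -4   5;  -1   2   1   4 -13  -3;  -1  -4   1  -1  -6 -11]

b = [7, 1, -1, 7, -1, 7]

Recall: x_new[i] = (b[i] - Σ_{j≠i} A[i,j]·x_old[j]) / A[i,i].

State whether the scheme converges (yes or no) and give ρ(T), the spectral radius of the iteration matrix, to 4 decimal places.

Let D = diag(16, -11, 21, 24, -13, -11); L, U the strict triangles.
Jacobi: T = -D⁻¹(L+U), T[3,0] = -(4)/(24) = -0.1667; T[3,3] = 0.
  T[0,:] = [+0.0000, -0.3750, +0.2500, +0.1250, +0.0625, +0.0625]
  T[1,:] = [-0.1818, +0.0000, -0.3636, +0.1818, +0.1818, -0.4545]
  T[2,:] = [+0.1905, +0.0476, +0.0000, -0.2857, +0.1429, +0.1905]
  T[3,:] = [-0.1667, +0.1250, +0.2083, +0.0000, +0.1667, -0.2083]
  T[4,:] = [-0.0769, +0.1538, +0.0769, +0.3077, +0.0000, -0.2308]
  T[5,:] = [-0.0909, -0.3636, +0.0909, -0.0909, -0.5455, +0.0000]
|λ(T)| sorted: 0.8304, 0.3967, 0.3249, 0.3249, 0.2832, 0.2152.
ρ(T) = max|λ| = 0.8304; 0.8304 < 1 ⇒ converges.

yes, ρ = 0.8304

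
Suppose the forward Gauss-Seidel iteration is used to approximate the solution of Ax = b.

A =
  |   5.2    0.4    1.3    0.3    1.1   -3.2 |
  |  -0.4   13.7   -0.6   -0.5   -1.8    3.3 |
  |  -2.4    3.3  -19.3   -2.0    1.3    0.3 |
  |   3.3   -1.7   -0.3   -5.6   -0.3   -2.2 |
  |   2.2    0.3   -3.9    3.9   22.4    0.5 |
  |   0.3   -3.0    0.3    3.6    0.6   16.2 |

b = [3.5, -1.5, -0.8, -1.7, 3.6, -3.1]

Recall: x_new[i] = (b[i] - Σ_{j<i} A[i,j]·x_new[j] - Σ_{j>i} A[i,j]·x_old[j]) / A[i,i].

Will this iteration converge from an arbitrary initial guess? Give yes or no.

A = D + L + U where D = diag(5.2, 13.7, -19.3, -5.6, 22.4, 16.2).
GS T = -(D+L)⁻¹U: row 0 first, T[0,1] = -(0.4)/(5.2) = -0.0769; later rows by forward substitution.
  T[0,:] = [+0.0000  -0.0769  -0.2500  -0.0577  -0.2115  +0.6154]
  T[1,:] = [+0.0000  -0.0022  +0.0365  +0.0348  +0.1252  -0.2229]
  T[2,:] = [+0.0000  +0.0092  +0.0373  -0.0905  +0.1151  -0.0991]
  T[3,:] = [+0.0000  -0.0451  -0.1604  -0.0397  -0.2224  +0.0428]
  T[4,:] = [+0.0000  +0.0170  +0.0585  -0.0036  +0.0779  -0.1045]
  T[5,:] = [+0.0000  +0.0102  +0.0442  +0.0182  +0.0715  -0.0565]
|roots of det(T-λI)|: 0.1679, 0.0753, 0.0753, 0.0362, 0.0002, 0.0000.
spectral radius ρ = 0.1679; 0.1679 < 1 ⇒ converges.

yes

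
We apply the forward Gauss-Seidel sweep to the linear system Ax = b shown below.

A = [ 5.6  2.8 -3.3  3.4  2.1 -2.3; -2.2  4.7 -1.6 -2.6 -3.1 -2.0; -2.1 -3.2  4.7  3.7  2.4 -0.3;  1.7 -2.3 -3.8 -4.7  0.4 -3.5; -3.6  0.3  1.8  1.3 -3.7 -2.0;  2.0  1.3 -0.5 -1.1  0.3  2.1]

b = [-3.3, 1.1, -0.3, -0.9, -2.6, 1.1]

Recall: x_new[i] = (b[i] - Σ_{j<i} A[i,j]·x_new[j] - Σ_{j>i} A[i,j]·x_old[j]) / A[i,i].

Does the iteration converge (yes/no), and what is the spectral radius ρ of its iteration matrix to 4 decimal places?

Diagonal D = diag(5.6, 4.7, 4.7, -4.7, -3.7, 2.1); L, U strict lower/upper.
Gauss-Seidel: T = -(D+L)⁻¹U, row 0 first, T[0,2] = -(-3.3)/(5.6) = +0.5893; later rows by forward substitution.
  T[0,:] = [+0.0000  -0.5000  +0.5893  -0.6071  -0.3750  +0.4107]
  T[1,:] = [+0.0000  -0.2340  +0.6163  +0.2690  +0.4840  +0.6178]
  T[2,:] = [+0.0000  -0.3828  +0.6829  -0.8754  -0.3486  +0.6680]
  T[3,:] = [+0.0000  +0.2431  -0.6405  +0.3565  -0.0055  -1.4385]
  T[4,:] = [+0.0000  +0.3667  -0.4162  +0.3119  +0.2326  -1.0705]
  T[5,:] = [+0.0000  +0.6049  -1.0562  +0.3455  -0.0616  -1.2151]
|λ(T)| sorted: 1.5001, 0.8423, 0.8423, 0.2594, 0.0213, 0.0000.
ρ = 1.5001; 1.5001 > 1: divergent.

no, ρ = 1.5001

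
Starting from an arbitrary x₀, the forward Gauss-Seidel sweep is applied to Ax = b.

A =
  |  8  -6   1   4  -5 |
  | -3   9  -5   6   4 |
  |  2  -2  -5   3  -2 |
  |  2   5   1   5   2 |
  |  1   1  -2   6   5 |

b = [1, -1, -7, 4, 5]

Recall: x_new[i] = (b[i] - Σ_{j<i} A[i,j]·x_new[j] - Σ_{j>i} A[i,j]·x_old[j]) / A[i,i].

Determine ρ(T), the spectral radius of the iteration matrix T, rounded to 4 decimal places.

Let D = diag(8, 9, -5, 5, 5); L, U the strict triangles.
GS T = -(D+L)⁻¹U: row 0 first, T[0,1] = -(-6)/(8) = +0.7500; later rows by forward substitution.
  T[0,:] = [+0.0000, +0.7500, -0.1250, -0.5000, +0.6250]
  T[1,:] = [+0.0000, +0.2500, +0.5139, -0.8333, -0.2361]
  T[2,:] = [+0.0000, +0.2000, -0.2556, +0.7333, -0.0556]
  T[3,:] = [+0.0000, -0.5900, -0.4128, +0.8867, -0.4028]
  T[4,:] = [+0.0000, +0.5880, +0.3153, -0.5040, +0.3833]
|eigenvalues of T|: 1.2407, 0.3663, 0.2098, 0.2098, 0.0000.
ρ(T) = max|λ| = 1.2407; 1.2407 > 1, so it fails to converge.

1.2407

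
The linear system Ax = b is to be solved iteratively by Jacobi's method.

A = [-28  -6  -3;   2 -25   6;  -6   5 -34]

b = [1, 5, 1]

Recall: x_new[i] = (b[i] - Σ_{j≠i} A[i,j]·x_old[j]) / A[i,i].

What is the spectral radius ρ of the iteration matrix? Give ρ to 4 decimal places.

0.2592

Diagonal D = diag(-28, -25, -34); L, U strict lower/upper.
Jacobi: T = -D⁻¹(L+U), T[1,2] = -(6)/(-25) = +0.2400; T[1,1] = 0.
  T[0,:] = [+0.0000 -0.2143 -0.1071]
  T[1,:] = [+0.0800 +0.0000 +0.2400]
  T[2,:] = [-0.1765 +0.1471 +0.0000]
moduli |λ_i(T)| = 0.2592, 0.1736, 0.1736.
spectral radius ρ = 0.2592; 0.2592 < 1: convergent.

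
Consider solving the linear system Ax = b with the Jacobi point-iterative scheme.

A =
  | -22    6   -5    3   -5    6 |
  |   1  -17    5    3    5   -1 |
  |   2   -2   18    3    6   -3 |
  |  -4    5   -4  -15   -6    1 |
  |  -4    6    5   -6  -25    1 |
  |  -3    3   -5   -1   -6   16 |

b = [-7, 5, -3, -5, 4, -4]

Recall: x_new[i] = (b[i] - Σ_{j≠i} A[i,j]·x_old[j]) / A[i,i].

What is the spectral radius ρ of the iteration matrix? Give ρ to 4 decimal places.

Diagonal D = diag(-22, -17, 18, -15, -25, 16); L, U strict lower/upper.
Jacobi: T = -D⁻¹(L+U), T[1,0] = -(1)/(-17) = +0.0588; T[1,1] = 0.
  T[0,:] = [+0.0000, +0.2727, -0.2273, +0.1364, -0.2273, +0.2727]
  T[1,:] = [+0.0588, +0.0000, +0.2941, +0.1765, +0.2941, -0.0588]
  T[2,:] = [-0.1111, +0.1111, +0.0000, -0.1667, -0.3333, +0.1667]
  T[3,:] = [-0.2667, +0.3333, -0.2667, +0.0000, -0.4000, +0.0667]
  T[4,:] = [-0.1600, +0.2400, +0.2000, -0.2400, +0.0000, +0.0400]
  T[5,:] = [+0.1875, -0.1875, +0.3125, +0.0625, +0.3750, +0.0000]
moduli |λ_i(T)| = 0.8564, 0.2846, 0.2846, 0.2810, 0.1606, 0.0358.
ρ(T) = max|λ| = 0.8564; 0.8564 < 1, so it converges for any x₀.

0.8564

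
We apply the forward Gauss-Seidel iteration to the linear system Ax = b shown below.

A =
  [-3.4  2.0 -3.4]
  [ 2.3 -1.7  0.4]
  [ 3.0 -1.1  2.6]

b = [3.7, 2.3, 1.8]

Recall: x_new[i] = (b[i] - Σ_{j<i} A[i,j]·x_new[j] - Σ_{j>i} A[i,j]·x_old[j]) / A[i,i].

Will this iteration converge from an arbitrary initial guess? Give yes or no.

no

Let D = diag(-3.4, -1.7, 2.6); L, U the strict triangles.
Gauss-Seidel: T = -(D+L)⁻¹U, row 0 first, T[0,2] = -(-3.4)/(-3.4) = -1.0000; later rows by forward substitution.
  T[0,:] = [+0.0000 +0.5882 -1.0000]
  T[1,:] = [+0.0000 +0.7958 -1.1176]
  T[2,:] = [+0.0000 -0.3420 +0.6810]
|roots of det(T-λI)|: 1.3594, 0.1175, 0.0000.
ρ = 1.3594; 1.3594 > 1: divergent.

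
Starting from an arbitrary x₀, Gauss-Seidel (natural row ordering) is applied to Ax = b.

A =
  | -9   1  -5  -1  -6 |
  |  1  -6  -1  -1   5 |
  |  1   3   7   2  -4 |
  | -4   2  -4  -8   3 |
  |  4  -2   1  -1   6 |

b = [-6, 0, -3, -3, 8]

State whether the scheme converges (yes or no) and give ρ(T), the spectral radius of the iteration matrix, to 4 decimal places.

Let D = diag(-9, -6, 7, -8, 6); L, U the strict triangles.
Gauss-Seidel: T = -(D+L)⁻¹U, row 0 first, T[0,4] = -(-6)/(-9) = -0.6667; later rows by forward substitution.
  T[0,:] = [+0.0000 +0.1111 -0.5556 -0.1111 -0.6667]
  T[1,:] = [+0.0000 +0.0185 -0.2593 -0.1852 +0.7222]
  T[2,:] = [+0.0000 -0.0238 +0.1905 -0.1905 +0.3571]
  T[3,:] = [+0.0000 -0.0390 +0.1177 +0.1045 +0.7103]
  T[4,:] = [+0.0000 -0.0704 +0.2718 +0.0615 +0.7440]
moduli |λ_i(T)| = 0.8294, 0.2875, 0.0745, 0.0745, 0.0000.
ρ = 0.8294; 0.8294 < 1: convergent.

yes, ρ = 0.8294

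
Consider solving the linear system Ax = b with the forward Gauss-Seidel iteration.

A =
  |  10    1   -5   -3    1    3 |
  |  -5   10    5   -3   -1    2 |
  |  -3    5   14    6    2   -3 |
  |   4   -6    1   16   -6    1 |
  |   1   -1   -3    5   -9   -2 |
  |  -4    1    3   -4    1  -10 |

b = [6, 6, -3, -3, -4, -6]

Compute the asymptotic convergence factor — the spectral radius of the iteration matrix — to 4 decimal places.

0.8539

Write A = D+L+U with D = diag(10, 10, 14, 16, -9, -10).
GS T = -(D+L)⁻¹U: row 0 first, T[0,2] = -(-5)/(10) = +0.5000; later rows by forward substitution.
  T[0,:] = [+0.0000, -0.1000, +0.5000, +0.3000, -0.1000, -0.3000]
  T[1,:] = [+0.0000, -0.0500, -0.2500, +0.4500, +0.0500, -0.3500]
  T[2,:] = [+0.0000, -0.0036, +0.1964, -0.5250, -0.1821, +0.2750]
  T[3,:] = [+0.0000, +0.0065, -0.2310, +0.1266, +0.4301, -0.1359]
  T[4,:] = [+0.0000, -0.0008, -0.1105, +0.2286, +0.2830, -0.3839]
  T[5,:] = [+0.0000, +0.0313, -0.0847, -0.2603, -0.1534, +0.1835]
|eigenvalues of T|: 0.8539, 0.2452, 0.2249, 0.2249, 0.0674, 0.0000.
ρ(T) = max|λ| = 0.8539; 0.8539 < 1 ⇒ converges.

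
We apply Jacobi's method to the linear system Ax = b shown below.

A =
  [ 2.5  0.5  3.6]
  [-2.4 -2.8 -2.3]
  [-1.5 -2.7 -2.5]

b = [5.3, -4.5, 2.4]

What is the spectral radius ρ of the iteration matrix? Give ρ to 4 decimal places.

1.6676

Diagonal D = diag(2.5, -2.8, -2.5); L, U strict lower/upper.
Jacobi: T = -D⁻¹(L+U), T[1,2] = -(-2.3)/(-2.8) = -0.8214; T[1,1] = 0.
  T[0,:] = [+0.0000  -0.2000  -1.4400]
  T[1,:] = [-0.8571  +0.0000  -0.8214]
  T[2,:] = [-0.6000  -1.0800  +0.0000]
|roots of det(T-λI)|: 1.6676, 0.9265, 0.9265.
ρ(T) = max|λ| = 1.6676; 1.6676 > 1, so it fails to converge.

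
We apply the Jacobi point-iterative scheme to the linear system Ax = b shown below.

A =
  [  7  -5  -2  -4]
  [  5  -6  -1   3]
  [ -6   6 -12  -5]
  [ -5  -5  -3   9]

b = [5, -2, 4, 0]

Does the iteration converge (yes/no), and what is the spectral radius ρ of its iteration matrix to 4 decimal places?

no, ρ = 1.2101

A = D + L + U where D = diag(7, -6, -12, 9).
Jacobi T = -D⁻¹(L+U): T[2,0] = -(-6)/(-12) = -0.5000; T[2,2] = 0.
  T[0,:] = [+0.0000  +0.7143  +0.2857  +0.5714]
  T[1,:] = [+0.8333  +0.0000  -0.1667  +0.5000]
  T[2,:] = [-0.5000  +0.5000  +0.0000  -0.4167]
  T[3,:] = [+0.5556  +0.5556  +0.3333  +0.0000]
|λ(T)| sorted: 1.2101, 0.6264, 0.5229, 0.5229.
spectral radius ρ = 1.2101; 1.2101 > 1 ⇒ diverges.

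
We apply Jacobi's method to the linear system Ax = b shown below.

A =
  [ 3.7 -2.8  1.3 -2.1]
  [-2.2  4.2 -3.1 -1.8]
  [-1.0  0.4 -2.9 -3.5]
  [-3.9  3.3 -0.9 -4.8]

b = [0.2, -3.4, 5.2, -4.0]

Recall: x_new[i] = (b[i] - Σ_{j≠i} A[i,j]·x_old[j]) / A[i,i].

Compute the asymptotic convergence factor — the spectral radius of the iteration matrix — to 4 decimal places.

1.3645

A = D + L + U where D = diag(3.7, 4.2, -2.9, -4.8).
Jacobi: T = -D⁻¹(L+U), T[1,0] = -(-2.2)/(4.2) = +0.5238; T[1,1] = 0.
  T[0,:] = [+0.0000, +0.7568, -0.3514, +0.5676]
  T[1,:] = [+0.5238, +0.0000, +0.7381, +0.4286]
  T[2,:] = [-0.3448, +0.1379, +0.0000, -1.2069]
  T[3,:] = [-0.8125, +0.6875, -0.1875, +0.0000]
|eigenvalues of T|: 1.3645, 0.8568, 0.8568, 0.5519.
ρ(T) = max|λ| = 1.3645; 1.3645 > 1, so it fails to converge.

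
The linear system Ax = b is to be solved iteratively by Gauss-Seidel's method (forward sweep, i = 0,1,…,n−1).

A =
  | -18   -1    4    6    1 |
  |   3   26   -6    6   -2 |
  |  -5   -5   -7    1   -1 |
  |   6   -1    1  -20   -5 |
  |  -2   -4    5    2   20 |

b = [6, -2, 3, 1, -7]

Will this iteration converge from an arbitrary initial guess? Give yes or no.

yes

Write A = D+L+U with D = diag(-18, 26, -7, -20, 20).
T_GS = -(D+L)⁻¹U: row 0 first, T[0,3] = -(6)/(-18) = +0.3333; later rows by forward substitution.
  T[0,:] = [+0.0000  -0.0556  +0.2222  +0.3333  +0.0556]
  T[1,:] = [+0.0000  +0.0064  +0.2051  -0.2692  +0.0705]
  T[2,:] = [+0.0000  +0.0351  -0.3053  +0.0971  -0.2329]
  T[3,:] = [+0.0000  -0.0152  +0.0411  +0.1183  -0.2485]
  T[4,:] = [+0.0000  -0.0115  +0.1354  -0.0566  +0.1027]
|eigenvalues of T|: 0.2773, 0.1912, 0.0294, 0.0294, 0.0000.
spectral radius ρ = 0.2773; 0.2773 < 1, so it converges for any x₀.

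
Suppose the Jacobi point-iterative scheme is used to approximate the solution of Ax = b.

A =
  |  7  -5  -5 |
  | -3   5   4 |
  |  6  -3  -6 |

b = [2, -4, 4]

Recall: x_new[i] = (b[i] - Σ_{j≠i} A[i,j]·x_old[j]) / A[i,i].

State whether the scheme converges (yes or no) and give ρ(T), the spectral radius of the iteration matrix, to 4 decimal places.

Diagonal D = diag(7, 5, -6); L, U strict lower/upper.
T_J = -D⁻¹(L+U): T[2,1] = -(-3)/(-6) = -0.5000; T[2,2] = 0.
  T[0,:] = [+0.0000  +0.7143  +0.7143]
  T[1,:] = [+0.6000  +0.0000  -0.8000]
  T[2,:] = [+1.0000  -0.5000  +0.0000]
moduli |λ_i(T)| = 1.4446, 0.7375, 0.7375.
ρ(T) = max|λ| = 1.4446; 1.4446 > 1 ⇒ diverges.

no, ρ = 1.4446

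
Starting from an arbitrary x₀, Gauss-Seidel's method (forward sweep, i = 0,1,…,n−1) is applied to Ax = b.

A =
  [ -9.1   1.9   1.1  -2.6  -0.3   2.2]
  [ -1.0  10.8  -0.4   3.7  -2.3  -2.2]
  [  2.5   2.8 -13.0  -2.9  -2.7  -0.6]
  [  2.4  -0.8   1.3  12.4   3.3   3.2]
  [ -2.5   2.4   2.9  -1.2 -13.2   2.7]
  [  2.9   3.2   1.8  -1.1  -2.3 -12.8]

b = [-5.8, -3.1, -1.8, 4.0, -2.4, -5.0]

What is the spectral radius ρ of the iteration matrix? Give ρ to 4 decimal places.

Let D = diag(-9.1, 10.8, -13, 12.4, -13.2, -12.8); L, U the strict triangles.
T_GS = -(D+L)⁻¹U: row 0 first, T[0,3] = -(-2.6)/(-9.1) = -0.2857; later rows by forward substitution.
  T[0,:] = [+0.0000, +0.2088, +0.1209, -0.2857, -0.0330, +0.2418]
  T[1,:] = [+0.0000, +0.0193, +0.0482, -0.3690, +0.2099, +0.2261]
  T[2,:] = [+0.0000, +0.0443, +0.0336, -0.3575, -0.1688, +0.0490]
  T[3,:] = [+0.0000, -0.0438, -0.0238, +0.0690, -0.2285, -0.2954]
  T[4,:] = [+0.0000, -0.0223, -0.0046, -0.0978, +0.0281, +0.2375]
  T[5,:] = [+0.0000, +0.0661, +0.0470, -0.1956, +0.0359, +0.1009]
|λ(T)| sorted: 0.5163, 0.1628, 0.1127, 0.1127, 0.0199, 0.0000.
spectral radius ρ = 0.5163; 0.5163 < 1 ⇒ converges.

0.5163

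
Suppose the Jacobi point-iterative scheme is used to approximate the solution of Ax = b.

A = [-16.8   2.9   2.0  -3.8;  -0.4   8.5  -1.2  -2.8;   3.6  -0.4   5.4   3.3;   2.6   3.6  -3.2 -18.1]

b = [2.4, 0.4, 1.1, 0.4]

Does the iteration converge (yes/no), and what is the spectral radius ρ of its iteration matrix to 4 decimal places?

yes, ρ = 0.5137

Let D = diag(-16.8, 8.5, 5.4, -18.1); L, U the strict triangles.
Jacobi: T = -D⁻¹(L+U), T[0,1] = -(2.9)/(-16.8) = +0.1726; T[0,0] = 0.
  T[0,:] = [+0.0000 +0.1726 +0.1190 -0.2262]
  T[1,:] = [+0.0471 +0.0000 +0.1412 +0.3294]
  T[2,:] = [-0.6667 +0.0741 +0.0000 -0.6111]
  T[3,:] = [+0.1436 +0.1989 -0.1768 +0.0000]
moduli |λ_i(T)| = 0.5137, 0.3452, 0.3452, 0.2178.
ρ = 0.5137; 0.5137 < 1 ⇒ converges.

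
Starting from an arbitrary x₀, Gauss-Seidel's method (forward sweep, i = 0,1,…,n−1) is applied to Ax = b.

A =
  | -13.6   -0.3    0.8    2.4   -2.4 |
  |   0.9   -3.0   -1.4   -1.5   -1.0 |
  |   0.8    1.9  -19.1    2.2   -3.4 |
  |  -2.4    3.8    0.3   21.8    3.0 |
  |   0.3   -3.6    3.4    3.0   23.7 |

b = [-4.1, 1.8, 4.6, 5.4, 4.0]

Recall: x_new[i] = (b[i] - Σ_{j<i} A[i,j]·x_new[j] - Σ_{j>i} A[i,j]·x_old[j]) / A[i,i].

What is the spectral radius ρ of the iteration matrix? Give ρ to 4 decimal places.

0.2268

A = D + L + U where D = diag(-13.6, -3, -19.1, 21.8, 23.7).
GS T = -(D+L)⁻¹U: row 0 first, T[0,1] = -(-0.3)/(-13.6) = -0.0221; later rows by forward substitution.
  T[0,:] = [+0.0000 -0.0221 +0.0588 +0.1765 -0.1765]
  T[1,:] = [+0.0000 -0.0066 -0.4490 -0.4471 -0.3863]
  T[2,:] = [+0.0000 -0.0016 -0.0422 +0.0781 -0.2238]
  T[3,:] = [+0.0000 -0.0013 +0.0853 +0.0963 -0.0866]
  T[4,:] = [+0.0000 -0.0003 -0.0737 -0.0935 -0.0134]
|eigenvalues of T|: 0.2268, 0.1542, 0.0369, 0.0016, 0.0000.
ρ = 0.2268; 0.2268 < 1: convergent.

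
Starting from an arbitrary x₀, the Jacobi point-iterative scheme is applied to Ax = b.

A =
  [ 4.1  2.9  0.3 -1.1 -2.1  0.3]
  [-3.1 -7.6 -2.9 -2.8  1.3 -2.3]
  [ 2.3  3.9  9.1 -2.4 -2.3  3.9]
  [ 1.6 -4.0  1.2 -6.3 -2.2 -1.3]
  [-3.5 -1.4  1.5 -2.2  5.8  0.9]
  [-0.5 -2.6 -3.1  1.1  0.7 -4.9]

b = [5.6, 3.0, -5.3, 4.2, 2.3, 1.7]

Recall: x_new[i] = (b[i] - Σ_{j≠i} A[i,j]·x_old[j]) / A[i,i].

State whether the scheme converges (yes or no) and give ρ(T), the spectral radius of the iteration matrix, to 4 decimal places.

A = D + L + U where D = diag(4.1, -7.6, 9.1, -6.3, 5.8, -4.9).
T_J = -D⁻¹(L+U): T[3,1] = -(-4)/(-6.3) = -0.6349; T[3,3] = 0.
  T[0,:] = [+0.0000  -0.7073  -0.0732  +0.2683  +0.5122  -0.0732]
  T[1,:] = [-0.4079  +0.0000  -0.3816  -0.3684  +0.1711  -0.3026]
  T[2,:] = [-0.2527  -0.4286  +0.0000  +0.2637  +0.2527  -0.4286]
  T[3,:] = [+0.2540  -0.6349  +0.1905  +0.0000  -0.3492  -0.2063]
  T[4,:] = [+0.6034  +0.2414  -0.2586  +0.3793  +0.0000  -0.1552]
  T[5,:] = [-0.1020  -0.5306  -0.6327  +0.2245  +0.1429  +0.0000]
|roots of det(T-λI)|: 1.1724, 0.9272, 0.5722, 0.5412, 0.5412, 0.4123.
ρ(T) = max|λ| = 1.1724; 1.1724 > 1: divergent.

no, ρ = 1.1724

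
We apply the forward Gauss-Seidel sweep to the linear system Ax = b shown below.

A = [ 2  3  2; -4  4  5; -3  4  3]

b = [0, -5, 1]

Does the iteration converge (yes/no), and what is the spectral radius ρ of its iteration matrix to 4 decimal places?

no, ρ = 1.6419

Let D = diag(2, 4, 3); L, U the strict triangles.
Gauss-Seidel: T = -(D+L)⁻¹U, row 0 first, T[0,1] = -(3)/(2) = -1.5000; later rows by forward substitution.
  T[0,:] = [+0.0000, -1.5000, -1.0000]
  T[1,:] = [+0.0000, -1.5000, -2.2500]
  T[2,:] = [+0.0000, +0.5000, +2.0000]
|eigenvalues of T|: 1.6419, 1.1419, 0.0000.
ρ = 1.6419; 1.6419 > 1: divergent.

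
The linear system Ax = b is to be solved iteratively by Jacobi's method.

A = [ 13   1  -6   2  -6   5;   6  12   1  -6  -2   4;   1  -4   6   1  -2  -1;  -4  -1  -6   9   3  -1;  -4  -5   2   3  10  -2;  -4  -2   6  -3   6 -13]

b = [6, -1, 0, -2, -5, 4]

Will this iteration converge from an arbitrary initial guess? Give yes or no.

no

Split A = D + L + U, D = diag(13, 12, 6, 9, 10, -13).
T_J = -D⁻¹(L+U): T[1,2] = -(1)/(12) = -0.0833; T[1,1] = 0.
  T[0,:] = [+0.0000, -0.0769, +0.4615, -0.1538, +0.4615, -0.3846]
  T[1,:] = [-0.5000, +0.0000, -0.0833, +0.5000, +0.1667, -0.3333]
  T[2,:] = [-0.1667, +0.6667, +0.0000, -0.1667, +0.3333, +0.1667]
  T[3,:] = [+0.4444, +0.1111, +0.6667, +0.0000, -0.3333, +0.1111]
  T[4,:] = [+0.4000, +0.5000, -0.2000, -0.3000, +0.0000, +0.2000]
  T[5,:] = [-0.3077, -0.1538, +0.4615, -0.2308, +0.4615, +0.0000]
|eigenvalues of T|: 1.1481, 0.6987, 0.6987, 0.5142, 0.3828, 0.0590.
ρ(T) = max|λ| = 1.1481; 1.1481 > 1 ⇒ diverges.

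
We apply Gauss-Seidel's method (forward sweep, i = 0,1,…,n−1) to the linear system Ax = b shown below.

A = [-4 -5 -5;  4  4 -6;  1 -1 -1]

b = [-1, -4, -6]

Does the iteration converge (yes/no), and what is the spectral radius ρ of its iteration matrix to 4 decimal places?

no, ρ = 1.5000

Split A = D + L + U, D = diag(-4, 4, -1).
GS T = -(D+L)⁻¹U: row 0 first, T[0,1] = -(-5)/(-4) = -1.2500; later rows by forward substitution.
  T[0,:] = [+0.0000  -1.2500  -1.2500]
  T[1,:] = [+0.0000  +1.2500  +2.7500]
  T[2,:] = [+0.0000  -2.5000  -4.0000]
moduli |λ_i(T)| = 1.5000, 1.2500, 0.0000.
ρ = 1.5000; 1.5000 > 1: divergent.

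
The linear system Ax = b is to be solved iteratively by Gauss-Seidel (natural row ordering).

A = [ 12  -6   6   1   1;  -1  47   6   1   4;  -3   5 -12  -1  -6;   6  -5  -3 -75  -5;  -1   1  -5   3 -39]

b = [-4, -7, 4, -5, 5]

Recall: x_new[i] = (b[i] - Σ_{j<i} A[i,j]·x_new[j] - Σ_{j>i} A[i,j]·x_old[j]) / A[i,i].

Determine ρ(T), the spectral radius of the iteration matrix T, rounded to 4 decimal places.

Write A = D+L+U with D = diag(12, 47, -12, -75, -39).
T_GS = -(D+L)⁻¹U: row 0 first, T[0,4] = -(1)/(12) = -0.0833; later rows by forward substitution.
  T[0,:] = [+0.0000, +0.5000, -0.5000, -0.0833, -0.0833]
  T[1,:] = [+0.0000, +0.0106, -0.1383, -0.0230, -0.0869]
  T[2,:] = [+0.0000, -0.1206, +0.0674, -0.0721, -0.5154]
  T[3,:] = [+0.0000, +0.0441, -0.0335, -0.0022, -0.0469]
  T[4,:] = [+0.0000, +0.0063, -0.0019, +0.0106, +0.0624]
|eigenvalues of T|: 0.2017, 0.0714, 0.0251, 0.0251, 0.0000.
ρ(T) = max|λ| = 0.2017; 0.2017 < 1, so it converges for any x₀.

0.2017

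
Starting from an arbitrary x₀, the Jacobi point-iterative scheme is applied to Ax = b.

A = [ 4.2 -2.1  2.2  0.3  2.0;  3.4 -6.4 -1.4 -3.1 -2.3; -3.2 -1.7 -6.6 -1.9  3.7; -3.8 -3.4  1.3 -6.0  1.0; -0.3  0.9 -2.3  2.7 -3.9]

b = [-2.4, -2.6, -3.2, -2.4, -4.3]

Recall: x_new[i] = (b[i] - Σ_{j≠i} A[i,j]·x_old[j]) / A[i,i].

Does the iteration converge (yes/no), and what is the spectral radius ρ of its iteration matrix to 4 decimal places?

A = D + L + U where D = diag(4.2, -6.4, -6.6, -6, -3.9).
T_J = -D⁻¹(L+U): T[2,4] = -(3.7)/(-6.6) = +0.5606; T[2,2] = 0.
  T[0,:] = [+0.0000 +0.5000 -0.5238 -0.0714 -0.4762]
  T[1,:] = [+0.5312 +0.0000 -0.2188 -0.4844 -0.3594]
  T[2,:] = [-0.4848 -0.2576 +0.0000 -0.2879 +0.5606]
  T[3,:] = [-0.6333 -0.5667 +0.2167 +0.0000 +0.1667]
  T[4,:] = [-0.0769 +0.2308 -0.5897 +0.6923 +0.0000]
|λ(T)| sorted: 1.1456, 0.6243, 0.6243, 0.6028, 0.4950.
spectral radius ρ = 1.1456; 1.1456 > 1 ⇒ diverges.

no, ρ = 1.1456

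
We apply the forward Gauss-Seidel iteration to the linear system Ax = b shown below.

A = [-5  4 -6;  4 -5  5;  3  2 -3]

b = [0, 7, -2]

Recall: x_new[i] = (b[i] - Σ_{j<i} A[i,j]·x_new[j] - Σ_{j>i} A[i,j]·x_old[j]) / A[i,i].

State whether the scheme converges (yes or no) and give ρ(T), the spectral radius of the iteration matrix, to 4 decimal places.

no, ρ = 1.2000

A = D + L + U where D = diag(-5, -5, -3).
T_GS = -(D+L)⁻¹U: row 0 first, T[0,1] = -(4)/(-5) = +0.8000; later rows by forward substitution.
  T[0,:] = [+0.0000, +0.8000, -1.2000]
  T[1,:] = [+0.0000, +0.6400, +0.0400]
  T[2,:] = [+0.0000, +1.2267, -1.1733]
|eigenvalues of T|: 1.2000, 0.6667, 0.0000.
ρ = 1.2000; 1.2000 > 1, so it fails to converge.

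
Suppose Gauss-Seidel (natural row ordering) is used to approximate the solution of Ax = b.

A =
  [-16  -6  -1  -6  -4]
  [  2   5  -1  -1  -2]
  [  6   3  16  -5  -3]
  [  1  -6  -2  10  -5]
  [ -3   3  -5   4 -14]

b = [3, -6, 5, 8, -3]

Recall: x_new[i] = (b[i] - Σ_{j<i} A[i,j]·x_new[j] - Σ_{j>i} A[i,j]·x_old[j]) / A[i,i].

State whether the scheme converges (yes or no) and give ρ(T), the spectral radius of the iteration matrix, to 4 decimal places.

yes, ρ = 0.9421

Split A = D + L + U, D = diag(-16, 5, 16, 10, -14).
GS T = -(D+L)⁻¹U: row 0 first, T[0,4] = -(-4)/(-16) = -0.2500; later rows by forward substitution.
  T[0,:] = [+0.0000 -0.3750 -0.0625 -0.3750 -0.2500]
  T[1,:] = [+0.0000 +0.1500 +0.2250 +0.3500 +0.5000]
  T[2,:] = [+0.0000 +0.1125 -0.0188 +0.3875 +0.1875]
  T[3,:] = [+0.0000 +0.1500 +0.1375 +0.3250 +0.8625]
  T[4,:] = [+0.0000 +0.1152 +0.1076 +0.1098 +0.3402]
|eigenvalues of T|: 0.9421, 0.1570, 0.1570, 0.1082, 0.0000.
ρ = 0.9421; 0.9421 < 1: convergent.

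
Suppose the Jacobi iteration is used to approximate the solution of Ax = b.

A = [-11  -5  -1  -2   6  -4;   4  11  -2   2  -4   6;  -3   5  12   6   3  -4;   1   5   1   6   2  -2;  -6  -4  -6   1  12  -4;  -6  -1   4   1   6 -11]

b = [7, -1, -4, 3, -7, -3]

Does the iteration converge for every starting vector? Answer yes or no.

Let D = diag(-11, 11, 12, 6, 12, -11); L, U the strict triangles.
Jacobi: T = -D⁻¹(L+U), T[0,5] = -(-4)/(-11) = -0.3636; T[0,0] = 0.
  T[0,:] = [+0.0000  -0.4545  -0.0909  -0.1818  +0.5455  -0.3636]
  T[1,:] = [-0.3636  +0.0000  +0.1818  -0.1818  +0.3636  -0.5455]
  T[2,:] = [+0.2500  -0.4167  +0.0000  -0.5000  -0.2500  +0.3333]
  T[3,:] = [-0.1667  -0.8333  -0.1667  +0.0000  -0.3333  +0.3333]
  T[4,:] = [+0.5000  +0.3333  +0.5000  -0.0833  +0.0000  +0.3333]
  T[5,:] = [-0.5455  -0.0909  +0.3636  +0.0909  +0.5455  +0.0000]
|eigenvalues of T|: 1.2524, 0.7280, 0.5211, 0.5211, 0.4682, 0.4682.
ρ = 1.2524; 1.2524 > 1: divergent.

no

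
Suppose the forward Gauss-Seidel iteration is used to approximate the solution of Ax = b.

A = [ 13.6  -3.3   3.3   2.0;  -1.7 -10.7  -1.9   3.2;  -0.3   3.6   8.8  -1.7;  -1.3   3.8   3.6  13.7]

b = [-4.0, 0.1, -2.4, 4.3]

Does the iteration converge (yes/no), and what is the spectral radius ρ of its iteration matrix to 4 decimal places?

yes, ρ = 0.1806

Diagonal D = diag(13.6, -10.7, 8.8, 13.7); L, U strict lower/upper.
Gauss-Seidel: T = -(D+L)⁻¹U, row 0 first, T[0,2] = -(3.3)/(13.6) = -0.2426; later rows by forward substitution.
  T[0,:] = [+0.0000, +0.2426, -0.2426, -0.1471]
  T[1,:] = [+0.0000, -0.0386, -0.1390, +0.3224]
  T[2,:] = [+0.0000, +0.0240, +0.0486, +0.0563]
  T[3,:] = [+0.0000, +0.0274, +0.0028, -0.1182]
eigenvalue magnitudes: 0.1806, 0.0661, 0.0661, 0.0000.
ρ = 0.1806; 0.1806 < 1: convergent.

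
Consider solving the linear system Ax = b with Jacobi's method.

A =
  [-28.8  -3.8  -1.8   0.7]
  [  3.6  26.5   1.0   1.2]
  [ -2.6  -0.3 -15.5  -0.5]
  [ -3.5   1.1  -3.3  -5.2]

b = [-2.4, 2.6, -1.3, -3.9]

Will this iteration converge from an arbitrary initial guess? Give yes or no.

A = D + L + U where D = diag(-28.8, 26.5, -15.5, -5.2).
Jacobi: T = -D⁻¹(L+U), T[3,2] = -(-3.3)/(-5.2) = -0.6346; T[3,3] = 0.
  T[0,:] = [+0.0000  -0.1319  -0.0625  +0.0243]
  T[1,:] = [-0.1358  +0.0000  -0.0377  -0.0453]
  T[2,:] = [-0.1677  -0.0194  +0.0000  -0.0323]
  T[3,:] = [-0.6731  +0.2115  -0.6346  +0.0000]
|roots of det(T-λI)|: 0.2305, 0.1274, 0.1274, 0.1231.
spectral radius ρ = 0.2305; 0.2305 < 1, so it converges for any x₀.

yes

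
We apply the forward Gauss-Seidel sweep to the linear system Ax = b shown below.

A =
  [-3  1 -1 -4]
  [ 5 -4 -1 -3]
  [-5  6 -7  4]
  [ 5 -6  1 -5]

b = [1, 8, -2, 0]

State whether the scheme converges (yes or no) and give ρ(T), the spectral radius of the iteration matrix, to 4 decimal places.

Let D = diag(-3, -4, -7, -5); L, U the strict triangles.
GS T = -(D+L)⁻¹U: row 0 first, T[0,1] = -(1)/(-3) = +0.3333; later rows by forward substitution.
  T[0,:] = [+0.0000  +0.3333  -0.3333  -1.3333]
  T[1,:] = [+0.0000  +0.4167  -0.6667  -2.4167]
  T[2,:] = [+0.0000  +0.1190  -0.3333  -0.5476]
  T[3,:] = [+0.0000  -0.1429  +0.4000  +1.4571]
|roots of det(T-λI)|: 1.5621, 0.1858, 0.1641, 0.0000.
ρ = 1.5621; 1.5621 > 1, so it fails to converge.

no, ρ = 1.5621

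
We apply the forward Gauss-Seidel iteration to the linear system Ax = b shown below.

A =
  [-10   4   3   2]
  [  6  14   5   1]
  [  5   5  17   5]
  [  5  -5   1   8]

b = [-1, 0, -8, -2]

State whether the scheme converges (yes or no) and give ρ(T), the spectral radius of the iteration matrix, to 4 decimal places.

yes, ρ = 0.6883

Split A = D + L + U, D = diag(-10, 14, 17, 8).
T_GS = -(D+L)⁻¹U: row 0 first, T[0,1] = -(4)/(-10) = +0.4000; later rows by forward substitution.
  T[0,:] = [+0.0000 +0.4000 +0.3000 +0.2000]
  T[1,:] = [+0.0000 -0.1714 -0.4857 -0.1571]
  T[2,:] = [+0.0000 -0.0672 +0.0546 -0.3067]
  T[3,:] = [+0.0000 -0.3487 -0.4979 -0.1849]
eigenvalue magnitudes: 0.6883, 0.1953, 0.1953, 0.0000.
ρ = 0.6883; 0.6883 < 1: convergent.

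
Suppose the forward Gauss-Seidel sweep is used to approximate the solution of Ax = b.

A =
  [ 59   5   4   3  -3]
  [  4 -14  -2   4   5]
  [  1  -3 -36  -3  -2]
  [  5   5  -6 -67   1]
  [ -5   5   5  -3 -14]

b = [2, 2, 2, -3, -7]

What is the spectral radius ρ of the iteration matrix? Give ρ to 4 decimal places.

0.1770

A = D + L + U where D = diag(59, -14, -36, -67, -14).
GS T = -(D+L)⁻¹U: row 0 first, T[0,1] = -(5)/(59) = -0.0847; later rows by forward substitution.
  T[0,:] = [+0.0000  -0.0847  -0.0678  -0.0508  +0.0508]
  T[1,:] = [+0.0000  -0.0242  -0.1622  +0.2712  +0.3717]
  T[2,:] = [+0.0000  -0.0003  +0.0116  -0.1073  -0.0851]
  T[3,:] = [+0.0000  -0.0081  -0.0182  +0.0261  +0.0541]
  T[4,:] = [+0.0000  +0.0232  -0.0257  +0.0711  +0.0726]
moduli |λ_i(T)| = 0.1770, 0.0682, 0.0211, 0.0211, 0.0000.
ρ = 0.1770; 0.1770 < 1: convergent.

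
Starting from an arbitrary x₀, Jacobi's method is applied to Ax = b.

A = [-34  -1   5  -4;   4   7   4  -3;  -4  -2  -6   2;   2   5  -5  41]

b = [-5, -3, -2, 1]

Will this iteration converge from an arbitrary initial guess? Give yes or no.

Let D = diag(-34, 7, -6, 41); L, U the strict triangles.
T_J = -D⁻¹(L+U): T[3,1] = -(5)/(41) = -0.1220; T[3,3] = 0.
  T[0,:] = [+0.0000 -0.0294 +0.1471 -0.1176]
  T[1,:] = [-0.5714 +0.0000 -0.5714 +0.4286]
  T[2,:] = [-0.6667 -0.3333 +0.0000 +0.3333]
  T[3,:] = [-0.0488 -0.1220 +0.1220 +0.0000]
eigenvalue magnitudes: 0.4054, 0.1971, 0.1971, 0.0650.
spectral radius ρ = 0.4054; 0.4054 < 1, so it converges for any x₀.

yes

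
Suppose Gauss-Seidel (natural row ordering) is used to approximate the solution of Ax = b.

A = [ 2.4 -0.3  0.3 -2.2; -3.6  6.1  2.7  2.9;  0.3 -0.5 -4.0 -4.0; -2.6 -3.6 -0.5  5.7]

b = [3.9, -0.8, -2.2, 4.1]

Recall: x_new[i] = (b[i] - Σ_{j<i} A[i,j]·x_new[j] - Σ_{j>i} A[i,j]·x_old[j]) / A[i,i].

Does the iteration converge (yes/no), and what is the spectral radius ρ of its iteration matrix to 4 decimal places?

yes, ρ = 0.8870

Split A = D + L + U, D = diag(2.4, 6.1, -4, 5.7).
GS T = -(D+L)⁻¹U: row 0 first, T[0,3] = -(-2.2)/(2.4) = +0.9167; later rows by forward substitution.
  T[0,:] = [+0.0000 +0.1250 -0.1250 +0.9167]
  T[1,:] = [+0.0000 +0.0738 -0.5164 +0.0656]
  T[2,:] = [+0.0000 +0.0002 +0.0552 -0.9394]
  T[3,:] = [+0.0000 +0.1036 -0.3783 +0.3771]
|eigenvalues of T|: 0.8870, 0.2789, 0.1020, 0.0000.
ρ = 0.8870; 0.8870 < 1: convergent.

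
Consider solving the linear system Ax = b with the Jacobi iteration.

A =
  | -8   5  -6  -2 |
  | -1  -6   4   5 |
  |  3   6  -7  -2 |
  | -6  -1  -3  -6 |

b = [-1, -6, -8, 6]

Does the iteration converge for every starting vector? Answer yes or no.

no

Diagonal D = diag(-8, -6, -7, -6); L, U strict lower/upper.
T_J = -D⁻¹(L+U): T[0,2] = -(-6)/(-8) = -0.7500; T[0,0] = 0.
  T[0,:] = [+0.0000  +0.6250  -0.7500  -0.2500]
  T[1,:] = [-0.1667  +0.0000  +0.6667  +0.8333]
  T[2,:] = [+0.4286  +0.8571  +0.0000  -0.2857]
  T[3,:] = [-1.0000  -0.1667  -0.5000  +0.0000]
moduli |λ_i(T)| = 1.1472, 0.7667, 0.7667, 0.5494.
spectral radius ρ = 1.1472; 1.1472 > 1 ⇒ diverges.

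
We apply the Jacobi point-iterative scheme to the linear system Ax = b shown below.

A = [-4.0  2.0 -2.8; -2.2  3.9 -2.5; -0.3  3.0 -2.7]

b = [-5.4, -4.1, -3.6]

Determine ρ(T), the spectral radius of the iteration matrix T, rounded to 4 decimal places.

1.2100

Split A = D + L + U, D = diag(-4, 3.9, -2.7).
Jacobi T = -D⁻¹(L+U): T[2,1] = -(3)/(-2.7) = +1.1111; T[2,2] = 0.
  T[0,:] = [+0.0000, +0.5000, -0.7000]
  T[1,:] = [+0.5641, +0.0000, +0.6410]
  T[2,:] = [-0.1111, +1.1111, +0.0000]
eigenvalue magnitudes: 1.2100, 0.6261, 0.6261.
ρ(T) = max|λ| = 1.2100; 1.2100 > 1: divergent.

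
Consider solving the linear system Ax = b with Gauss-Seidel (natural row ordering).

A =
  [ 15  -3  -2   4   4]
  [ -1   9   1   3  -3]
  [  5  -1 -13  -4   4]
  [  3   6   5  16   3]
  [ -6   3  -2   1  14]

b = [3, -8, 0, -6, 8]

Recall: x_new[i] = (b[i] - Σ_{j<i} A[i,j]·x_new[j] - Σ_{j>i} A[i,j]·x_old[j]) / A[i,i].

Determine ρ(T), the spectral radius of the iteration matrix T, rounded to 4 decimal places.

0.5093

Split A = D + L + U, D = diag(15, 9, -13, 16, 14).
Gauss-Seidel: T = -(D+L)⁻¹U, row 0 first, T[0,4] = -(4)/(15) = -0.2667; later rows by forward substitution.
  T[0,:] = [+0.0000, +0.2000, +0.1333, -0.2667, -0.2667]
  T[1,:] = [+0.0000, +0.0222, -0.0963, -0.3630, +0.3037]
  T[2,:] = [+0.0000, +0.0752, +0.0587, -0.3823, +0.1818]
  T[3,:] = [+0.0000, -0.0693, -0.0072, +0.3056, -0.3082]
  T[4,:] = [+0.0000, +0.0966, +0.0867, -0.1130, -0.1314]
|eigenvalues of T|: 0.5093, 0.2101, 0.0970, 0.0529, 0.0000.
ρ(T) = max|λ| = 0.5093; 0.5093 < 1, so it converges for any x₀.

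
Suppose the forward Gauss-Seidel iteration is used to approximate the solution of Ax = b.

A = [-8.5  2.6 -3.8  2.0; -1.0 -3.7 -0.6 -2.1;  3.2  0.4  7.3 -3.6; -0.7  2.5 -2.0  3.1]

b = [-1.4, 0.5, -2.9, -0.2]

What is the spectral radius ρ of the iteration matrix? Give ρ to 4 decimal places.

Split A = D + L + U, D = diag(-8.5, -3.7, 7.3, 3.1).
GS T = -(D+L)⁻¹U: row 0 first, T[0,1] = -(2.6)/(-8.5) = +0.3059; later rows by forward substitution.
  T[0,:] = [+0.0000, +0.3059, -0.4471, +0.2353]
  T[1,:] = [+0.0000, -0.0827, -0.0413, -0.6312]
  T[2,:] = [+0.0000, -0.1296, +0.1982, +0.4246]
  T[3,:] = [+0.0000, +0.0522, +0.0603, +0.8361]
|roots of det(T-λI)|: 0.8469, 0.1486, 0.0439, 0.0000.
spectral radius ρ = 0.8469; 0.8469 < 1: convergent.

0.8469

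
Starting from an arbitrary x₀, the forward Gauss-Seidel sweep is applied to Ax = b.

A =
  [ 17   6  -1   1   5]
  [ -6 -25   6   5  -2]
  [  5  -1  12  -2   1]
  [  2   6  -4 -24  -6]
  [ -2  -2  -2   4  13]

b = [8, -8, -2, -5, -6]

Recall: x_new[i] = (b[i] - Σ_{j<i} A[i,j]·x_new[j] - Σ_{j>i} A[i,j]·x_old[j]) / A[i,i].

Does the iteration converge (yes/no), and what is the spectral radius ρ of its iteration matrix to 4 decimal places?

Split A = D + L + U, D = diag(17, -25, 12, -24, 13).
T_GS = -(D+L)⁻¹U: row 0 first, T[0,3] = -(1)/(17) = -0.0588; later rows by forward substitution.
  T[0,:] = [+0.0000  -0.3529  +0.0588  -0.0588  -0.2941]
  T[1,:] = [+0.0000  +0.0847  +0.2259  +0.2141  -0.0094]
  T[2,:] = [+0.0000  +0.1541  -0.0057  +0.2090  +0.0384]
  T[3,:] = [+0.0000  -0.0339  +0.0623  +0.0138  -0.2833]
  T[4,:] = [+0.0000  -0.0071  +0.0238  +0.0518  +0.0464]
eigenvalue magnitudes: 0.2265, 0.1766, 0.1165, 0.1165, 0.0000.
ρ = 0.2265; 0.2265 < 1, so it converges for any x₀.

yes, ρ = 0.2265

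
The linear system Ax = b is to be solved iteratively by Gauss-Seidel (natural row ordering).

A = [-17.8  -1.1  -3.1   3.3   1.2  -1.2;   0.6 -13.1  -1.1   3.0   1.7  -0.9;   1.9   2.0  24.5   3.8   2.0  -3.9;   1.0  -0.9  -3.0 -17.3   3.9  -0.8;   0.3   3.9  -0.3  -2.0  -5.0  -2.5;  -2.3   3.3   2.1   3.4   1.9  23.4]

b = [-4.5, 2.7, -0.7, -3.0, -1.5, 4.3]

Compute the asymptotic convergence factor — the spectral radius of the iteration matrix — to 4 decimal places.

A = D + L + U where D = diag(-17.8, -13.1, 24.5, -17.3, -5, 23.4).
Gauss-Seidel: T = -(D+L)⁻¹U, row 0 first, T[0,3] = -(3.3)/(-17.8) = +0.1854; later rows by forward substitution.
  T[0,:] = [+0.0000, -0.0618, -0.1742, +0.1854, +0.0674, -0.0674]
  T[1,:] = [+0.0000, -0.0028, -0.0919, +0.2375, +0.1329, -0.0718]
  T[2,:] = [+0.0000, +0.0050, +0.0210, -0.1889, -0.0977, +0.1703]
  T[3,:] = [+0.0000, -0.0043, -0.0089, +0.0311, +0.2394, -0.0759]
  T[4,:] = [+0.0000, -0.0045, -0.0799, +0.1953, +0.0178, -0.5399]
  T[5,:] = [+0.0000, -0.0051, +0.0017, -0.0187, -0.0396, +0.0431]
|λ(T)| sorted: 0.3488, 0.1956, 0.0572, 0.0478, 0.0478, 0.0000.
ρ = 0.3488; 0.3488 < 1, so it converges for any x₀.

0.3488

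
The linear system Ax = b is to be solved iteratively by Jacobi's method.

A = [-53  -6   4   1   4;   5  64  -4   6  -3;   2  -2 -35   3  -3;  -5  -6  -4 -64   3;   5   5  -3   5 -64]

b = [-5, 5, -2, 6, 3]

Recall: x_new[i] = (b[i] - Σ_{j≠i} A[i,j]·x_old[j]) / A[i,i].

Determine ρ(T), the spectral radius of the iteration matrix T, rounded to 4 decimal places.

0.2346

A = D + L + U where D = diag(-53, 64, -35, -64, -64).
Jacobi: T = -D⁻¹(L+U), T[1,4] = -(-3)/(64) = +0.0469; T[1,1] = 0.
  T[0,:] = [+0.0000, -0.1132, +0.0755, +0.0189, +0.0755]
  T[1,:] = [-0.0781, +0.0000, +0.0625, -0.0938, +0.0469]
  T[2,:] = [+0.0571, -0.0571, +0.0000, +0.0857, -0.0857]
  T[3,:] = [-0.0781, -0.0938, -0.0625, +0.0000, +0.0469]
  T[4,:] = [+0.0781, +0.0781, -0.0469, +0.0781, +0.0000]
|λ(T)| sorted: 0.2346, 0.1085, 0.1085, 0.0437, 0.0437.
spectral radius ρ = 0.2346; 0.2346 < 1, so it converges for any x₀.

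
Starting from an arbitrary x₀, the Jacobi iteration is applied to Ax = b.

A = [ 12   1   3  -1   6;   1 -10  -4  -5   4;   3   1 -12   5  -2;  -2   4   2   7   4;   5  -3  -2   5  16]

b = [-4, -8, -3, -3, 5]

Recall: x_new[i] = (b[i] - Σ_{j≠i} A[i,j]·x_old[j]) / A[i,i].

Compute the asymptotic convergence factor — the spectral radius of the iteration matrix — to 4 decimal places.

Split A = D + L + U, D = diag(12, -10, -12, 7, 16).
Jacobi: T = -D⁻¹(L+U), T[3,2] = -(2)/(7) = -0.2857; T[3,3] = 0.
  T[0,:] = [+0.0000, -0.0833, -0.2500, +0.0833, -0.5000]
  T[1,:] = [+0.1000, +0.0000, -0.4000, -0.5000, +0.4000]
  T[2,:] = [+0.2500, +0.0833, +0.0000, +0.4167, -0.1667]
  T[3,:] = [+0.2857, -0.5714, -0.2857, +0.0000, -0.5714]
  T[4,:] = [-0.3125, +0.1875, +0.1250, -0.3125, +0.0000]
eigenvalue magnitudes: 0.8953, 0.4173, 0.4173, 0.2781, 0.2781.
ρ = 0.8953; 0.8953 < 1: convergent.

0.8953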